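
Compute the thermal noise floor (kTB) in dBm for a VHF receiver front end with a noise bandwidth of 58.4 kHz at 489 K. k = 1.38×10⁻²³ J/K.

−124.0 dBm

P_n = kTB = 1.38×10⁻²³ × 489 × 5.84×10⁴ = 3.94×10⁻¹⁶ W
In dBm: 10 log₁₀(3.94×10⁻¹⁶ / 10⁻³) = −124.0 dBm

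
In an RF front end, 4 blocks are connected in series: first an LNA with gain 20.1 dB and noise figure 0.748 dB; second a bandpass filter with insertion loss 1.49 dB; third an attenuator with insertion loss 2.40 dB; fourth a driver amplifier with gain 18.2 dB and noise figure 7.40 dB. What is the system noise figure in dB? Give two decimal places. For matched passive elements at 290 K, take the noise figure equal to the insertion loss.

1.17 dB

Convert to linear (a loss of L dB is a gain of −L dB): F_i = 10^(NF_i/10), G_i = 10^(G_i,dB/10)
  Stage 1: F_1 = 10^(0.748/10) = 1.188, G_1 = 10^(20.1/10) = 102.3
  Stage 2: F_2 = 10^(1.49/10) = 1.409, G_2 = 10^(−1.49/10) = 0.7096
  Stage 3: F_3 = 10^(2.40/10) = 1.738, G_3 = 10^(−2.40/10) = 0.5754
  Stage 4: F_4 = 10^(7.40/10) = 5.495, G_4 = 10^(18.2/10) = 66.07
Friis cascade:
  F = 1.188 + (1.409 − 1)/102.3 + (1.738 − 1)/72.61 + (5.495 − 1)/41.78 = 1.310
NF = 10 log₁₀(1.310) = 1.17 dB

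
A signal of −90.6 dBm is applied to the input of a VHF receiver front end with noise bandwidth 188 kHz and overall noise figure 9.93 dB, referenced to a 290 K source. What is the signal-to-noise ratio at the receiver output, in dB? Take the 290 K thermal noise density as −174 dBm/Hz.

Noise floor: N = −174 + 10 log₁₀(B) + NF
10 log₁₀(1.88×10⁵) = 52.74 dB
N = −174 + 52.74 + 9.93 = −111.33 dBm
SNR = P_sig − N = −90.6 − (−111.33) = 20.73 dB → 20.7 dB

20.7 dB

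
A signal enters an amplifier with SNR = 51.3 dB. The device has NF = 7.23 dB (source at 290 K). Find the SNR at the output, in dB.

44.07 dB

By definition F = SNR_in/SNR_out, so in dB: SNR_out = SNR_in − NF
SNR_out = 51.3 − 7.23 = 44.07 dB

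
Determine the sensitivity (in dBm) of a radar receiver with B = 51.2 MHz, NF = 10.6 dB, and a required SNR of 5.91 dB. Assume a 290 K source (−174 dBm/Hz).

Sensitivity = −174 + 10 log₁₀(B) + NF + SNR_min
= −174 + 77.09 + 10.6 + 5.91
= −80.40 dBm → −80.4 dBm

−80.4 dBm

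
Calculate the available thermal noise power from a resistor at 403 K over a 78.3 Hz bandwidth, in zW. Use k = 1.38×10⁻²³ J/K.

435 zW

P_n = kTB = 1.38×10⁻²³ × 403 × 7.83×10¹ = 4.35×10⁻¹⁹ W = 435 zW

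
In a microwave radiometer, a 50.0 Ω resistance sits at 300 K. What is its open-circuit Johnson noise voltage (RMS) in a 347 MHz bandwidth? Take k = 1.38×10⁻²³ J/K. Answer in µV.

17.0 µV

V_n = √(4kTRB)
4kTRB = 4 × 1.38×10⁻²³ × 300 × 5.00×10¹ × 3.47×10⁸ = 2.87×10⁻¹⁰ V²
V_n = √(2.87×10⁻¹⁰) = 1.70×10⁻⁵ V = 17.0 µV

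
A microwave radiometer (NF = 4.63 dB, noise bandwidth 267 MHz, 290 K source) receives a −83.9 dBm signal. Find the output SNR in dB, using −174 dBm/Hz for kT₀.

1.2 dB

Noise floor: N = −174 + 10 log₁₀(B) + NF
10 log₁₀(2.67×10⁸) = 84.27 dB
N = −174 + 84.27 + 4.63 = −85.10 dBm
SNR = P_sig − N = −83.9 − (−85.10) = 1.20 dB → 1.2 dB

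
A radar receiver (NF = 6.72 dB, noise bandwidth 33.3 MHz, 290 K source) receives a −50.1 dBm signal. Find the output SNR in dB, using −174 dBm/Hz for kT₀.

42.0 dB

Noise floor: N = −174 + 10 log₁₀(B) + NF
10 log₁₀(3.33×10⁷) = 75.22 dB
N = −174 + 75.22 + 6.72 = −92.06 dBm
SNR = P_sig − N = −50.1 − (−92.06) = 41.96 dB → 42.0 dB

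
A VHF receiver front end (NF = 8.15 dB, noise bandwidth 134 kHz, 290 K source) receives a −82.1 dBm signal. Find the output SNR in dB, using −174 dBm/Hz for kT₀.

32.5 dB

Noise floor: N = −174 + 10 log₁₀(B) + NF
10 log₁₀(1.34×10⁵) = 51.27 dB
N = −174 + 51.27 + 8.15 = −114.58 dBm
SNR = P_sig − N = −82.1 − (−114.58) = 32.48 dB → 32.5 dB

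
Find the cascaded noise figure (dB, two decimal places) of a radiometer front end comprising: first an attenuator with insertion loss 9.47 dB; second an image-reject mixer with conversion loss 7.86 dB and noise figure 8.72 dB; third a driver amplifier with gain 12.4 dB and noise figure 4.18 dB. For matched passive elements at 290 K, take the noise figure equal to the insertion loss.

Convert to linear (a loss of L dB is a gain of −L dB): F_i = 10^(NF_i/10), G_i = 10^(G_i,dB/10)
  Stage 1: F_1 = 10^(9.47/10) = 8.851, G_1 = 10^(−9.47/10) = 0.1130
  Stage 2: F_2 = 10^(8.72/10) = 7.447, G_2 = 10^(−7.86/10) = 0.1637
  Stage 3: F_3 = 10^(4.18/10) = 2.618, G_3 = 10^(12.4/10) = 17.38
Friis cascade:
  F = 8.851 + (7.447 − 1)/0.1130 + (2.618 − 1)/0.01849 = 153.4
NF = 10 log₁₀(153.4) = 21.86 dB

21.86 dB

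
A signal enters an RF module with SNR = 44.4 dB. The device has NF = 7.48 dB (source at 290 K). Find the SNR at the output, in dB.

36.92 dB

By definition F = SNR_in/SNR_out, so in dB: SNR_out = SNR_in − NF
SNR_out = 44.4 − 7.48 = 36.92 dB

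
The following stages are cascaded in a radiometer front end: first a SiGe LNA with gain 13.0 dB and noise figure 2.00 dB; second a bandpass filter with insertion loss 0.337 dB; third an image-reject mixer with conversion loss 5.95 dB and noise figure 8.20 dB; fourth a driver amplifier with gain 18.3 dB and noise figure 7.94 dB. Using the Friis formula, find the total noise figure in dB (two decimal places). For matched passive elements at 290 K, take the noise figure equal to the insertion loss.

4.78 dB

Convert to linear (a loss of L dB is a gain of −L dB): F_i = 10^(NF_i/10), G_i = 10^(G_i,dB/10)
  Stage 1: F_1 = 10^(2.00/10) = 1.585, G_1 = 10^(13.0/10) = 19.95
  Stage 2: F_2 = 10^(0.337/10) = 1.081, G_2 = 10^(−0.337/10) = 0.9253
  Stage 3: F_3 = 10^(8.20/10) = 6.607, G_3 = 10^(−5.95/10) = 0.2541
  Stage 4: F_4 = 10^(7.94/10) = 6.223, G_4 = 10^(18.3/10) = 67.61
Friis cascade:
  F = 1.585 + (1.081 − 1)/19.95 + (6.607 − 1)/18.46 + (6.223 − 1)/4.691 = 3.006
NF = 10 log₁₀(3.006) = 4.78 dB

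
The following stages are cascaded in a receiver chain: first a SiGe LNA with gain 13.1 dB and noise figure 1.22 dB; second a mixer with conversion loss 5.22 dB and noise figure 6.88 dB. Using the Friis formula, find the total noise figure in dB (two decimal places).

1.80 dB

Convert to linear (a loss of L dB is a gain of −L dB): F_i = 10^(NF_i/10), G_i = 10^(G_i,dB/10)
  Stage 1: F_1 = 10^(1.22/10) = 1.324, G_1 = 10^(13.1/10) = 20.42
  Stage 2: F_2 = 10^(6.88/10) = 4.875, G_2 = 10^(−5.22/10) = 0.3006
Friis cascade:
  F = 1.324 + (4.875 − 1)/20.42 = 1.514
NF = 10 log₁₀(1.514) = 1.80 dB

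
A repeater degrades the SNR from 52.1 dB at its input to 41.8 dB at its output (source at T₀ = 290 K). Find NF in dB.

NF (dB) = SNR_in(dB) − SNR_out(dB) when the source is at T₀
NF = 52.1 − 41.8 = 10.3 dB

10.3 dB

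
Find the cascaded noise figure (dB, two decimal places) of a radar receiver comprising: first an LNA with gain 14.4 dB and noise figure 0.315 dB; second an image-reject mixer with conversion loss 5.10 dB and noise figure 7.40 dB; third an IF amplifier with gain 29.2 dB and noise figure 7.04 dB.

2.34 dB

Convert to linear (a loss of L dB is a gain of −L dB): F_i = 10^(NF_i/10), G_i = 10^(G_i,dB/10)
  Stage 1: F_1 = 10^(0.315/10) = 1.075, G_1 = 10^(14.4/10) = 27.54
  Stage 2: F_2 = 10^(7.40/10) = 5.495, G_2 = 10^(−5.10/10) = 0.3090
  Stage 3: F_3 = 10^(7.04/10) = 5.058, G_3 = 10^(29.2/10) = 831.8
Friis cascade:
  F = 1.075 + (5.495 − 1)/27.54 + (5.058 − 1)/8.511 = 1.715
NF = 10 log₁₀(1.715) = 2.34 dB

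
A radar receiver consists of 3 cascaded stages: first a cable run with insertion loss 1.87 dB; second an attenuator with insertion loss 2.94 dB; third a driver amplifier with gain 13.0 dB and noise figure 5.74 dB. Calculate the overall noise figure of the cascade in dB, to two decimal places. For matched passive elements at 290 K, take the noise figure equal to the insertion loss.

10.55 dB

Convert to linear (a loss of L dB is a gain of −L dB): F_i = 10^(NF_i/10), G_i = 10^(G_i,dB/10)
  Stage 1: F_1 = 10^(1.87/10) = 1.538, G_1 = 10^(−1.87/10) = 0.6501
  Stage 2: F_2 = 10^(2.94/10) = 1.968, G_2 = 10^(−2.94/10) = 0.5082
  Stage 3: F_3 = 10^(5.74/10) = 3.750, G_3 = 10^(13.0/10) = 19.95
Friis cascade:
  F = 1.538 + (1.968 − 1)/0.6501 + (3.750 − 1)/0.3304 = 11.35
NF = 10 log₁₀(11.35) = 10.55 dB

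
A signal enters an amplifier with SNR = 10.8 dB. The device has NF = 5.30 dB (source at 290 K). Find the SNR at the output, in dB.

5.50 dB

By definition F = SNR_in/SNR_out, so in dB: SNR_out = SNR_in − NF
SNR_out = 10.8 − 5.30 = 5.50 dB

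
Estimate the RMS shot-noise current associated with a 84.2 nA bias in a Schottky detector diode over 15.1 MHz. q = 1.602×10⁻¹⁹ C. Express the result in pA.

I_n = √(2qI·B)
2qI·B = 2 × 1.602×10⁻¹⁹ × 8.42×10⁻⁸ × 1.51×10⁷ = 4.07×10⁻¹⁹ A²
I_n = √(4.07×10⁻¹⁹) = 6.38×10⁻¹⁰ A = 638 pA

638 pA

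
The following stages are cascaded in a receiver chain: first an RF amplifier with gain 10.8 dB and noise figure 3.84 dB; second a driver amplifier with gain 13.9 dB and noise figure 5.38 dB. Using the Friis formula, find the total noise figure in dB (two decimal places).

4.19 dB

Convert to linear (a loss of L dB is a gain of −L dB): F_i = 10^(NF_i/10), G_i = 10^(G_i,dB/10)
  Stage 1: F_1 = 10^(3.84/10) = 2.421, G_1 = 10^(10.8/10) = 12.02
  Stage 2: F_2 = 10^(5.38/10) = 3.451, G_2 = 10^(13.9/10) = 24.55
Friis cascade:
  F = 2.421 + (3.451 − 1)/12.02 = 2.625
NF = 10 log₁₀(2.625) = 4.19 dB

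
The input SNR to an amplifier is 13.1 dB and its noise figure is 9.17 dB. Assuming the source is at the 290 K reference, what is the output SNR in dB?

By definition F = SNR_in/SNR_out, so in dB: SNR_out = SNR_in − NF
SNR_out = 13.1 − 9.17 = 3.93 dB

3.93 dB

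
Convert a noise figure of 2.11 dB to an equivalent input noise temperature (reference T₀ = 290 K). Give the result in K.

F = 10^(2.11/10) = 1.62555
T_e = (F − 1)·T₀ = (1.62555 − 1) × 290 = 181 K

181 K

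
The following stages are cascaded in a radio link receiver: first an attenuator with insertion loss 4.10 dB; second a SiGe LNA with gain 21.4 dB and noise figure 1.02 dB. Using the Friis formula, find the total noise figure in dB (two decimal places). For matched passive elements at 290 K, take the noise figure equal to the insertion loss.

5.12 dB

Convert to linear (a loss of L dB is a gain of −L dB): F_i = 10^(NF_i/10), G_i = 10^(G_i,dB/10)
  Stage 1: F_1 = 10^(4.10/10) = 2.570, G_1 = 10^(−4.10/10) = 0.3890
  Stage 2: F_2 = 10^(1.02/10) = 1.265, G_2 = 10^(21.4/10) = 138.0
Friis cascade:
  F = 2.570 + (1.265 − 1)/0.3890 = 3.251
NF = 10 log₁₀(3.251) = 5.12 dB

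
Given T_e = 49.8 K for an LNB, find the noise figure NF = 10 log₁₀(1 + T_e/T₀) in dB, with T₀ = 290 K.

0.688 dB

F = 1 + T_e/T₀ = 1 + 49.8/290 = 1.17172
NF = 10 log₁₀(1.17172) = 0.688 dB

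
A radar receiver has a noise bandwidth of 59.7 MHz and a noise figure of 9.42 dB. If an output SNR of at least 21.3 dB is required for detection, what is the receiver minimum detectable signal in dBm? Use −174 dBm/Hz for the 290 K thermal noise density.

Sensitivity = −174 + 10 log₁₀(B) + NF + SNR_min
= −174 + 77.76 + 9.42 + 21.3
= −65.52 dBm → −65.5 dBm

−65.5 dBm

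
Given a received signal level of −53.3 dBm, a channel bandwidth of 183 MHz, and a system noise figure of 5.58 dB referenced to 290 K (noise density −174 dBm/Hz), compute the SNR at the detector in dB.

32.5 dB

Noise floor: N = −174 + 10 log₁₀(B) + NF
10 log₁₀(1.83×10⁸) = 82.62 dB
N = −174 + 82.62 + 5.58 = −85.80 dBm
SNR = P_sig − N = −53.3 − (−85.80) = 32.50 dB → 32.5 dB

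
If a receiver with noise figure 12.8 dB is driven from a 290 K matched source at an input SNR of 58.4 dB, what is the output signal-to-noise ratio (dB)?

45.6 dB

By definition F = SNR_in/SNR_out, so in dB: SNR_out = SNR_in − NF
SNR_out = 58.4 − 12.8 = 45.6 dB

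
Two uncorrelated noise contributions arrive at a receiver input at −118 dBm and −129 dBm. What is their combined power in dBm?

−117.7 dBm

Convert to linear, add, convert back:
P₁ = 1.58×10⁻¹⁵ W, P₂ = 1.26×10⁻¹⁶ W
P_tot = 1.71×10⁻¹⁵ W → 10 log₁₀(P_tot / 10⁻³) = −117.7 dBm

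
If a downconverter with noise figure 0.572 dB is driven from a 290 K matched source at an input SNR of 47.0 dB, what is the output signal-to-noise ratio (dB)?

46.428 dB

By definition F = SNR_in/SNR_out, so in dB: SNR_out = SNR_in − NF
SNR_out = 47.0 − 0.572 = 46.428 dB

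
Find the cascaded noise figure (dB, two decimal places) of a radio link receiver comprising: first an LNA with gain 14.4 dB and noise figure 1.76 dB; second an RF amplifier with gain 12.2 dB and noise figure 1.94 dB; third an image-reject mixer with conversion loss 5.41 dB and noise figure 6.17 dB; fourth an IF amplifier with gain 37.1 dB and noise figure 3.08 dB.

Convert to linear (a loss of L dB is a gain of −L dB): F_i = 10^(NF_i/10), G_i = 10^(G_i,dB/10)
  Stage 1: F_1 = 10^(1.76/10) = 1.500, G_1 = 10^(14.4/10) = 27.54
  Stage 2: F_2 = 10^(1.94/10) = 1.563, G_2 = 10^(12.2/10) = 16.60
  Stage 3: F_3 = 10^(6.17/10) = 4.140, G_3 = 10^(−5.41/10) = 0.2877
  Stage 4: F_4 = 10^(3.08/10) = 2.032, G_4 = 10^(37.1/10) = 5129
Friis cascade:
  F = 1.500 + (1.563 − 1)/27.54 + (4.140 − 1)/457.1 + (2.032 − 1)/131.5 = 1.535
NF = 10 log₁₀(1.535) = 1.86 dB

1.86 dB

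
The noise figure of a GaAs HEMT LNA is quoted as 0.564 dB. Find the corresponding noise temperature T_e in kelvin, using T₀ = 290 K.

40.2 K

F = 10^(0.564/10) = 1.13868
T_e = (F − 1)·T₀ = (1.13868 − 1) × 290 = 40.2 K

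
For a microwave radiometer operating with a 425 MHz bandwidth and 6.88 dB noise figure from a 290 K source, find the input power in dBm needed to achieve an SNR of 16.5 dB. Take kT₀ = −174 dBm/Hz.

−64.3 dBm

Sensitivity = −174 + 10 log₁₀(B) + NF + SNR_min
= −174 + 86.28 + 6.88 + 16.5
= −64.34 dBm → −64.3 dBm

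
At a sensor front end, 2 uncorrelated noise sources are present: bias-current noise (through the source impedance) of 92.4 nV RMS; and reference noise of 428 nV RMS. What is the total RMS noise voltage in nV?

438 nV

Uncorrelated sources add in power (mean-square): V_tot = √(ΣV_i²)
V_tot = √[(9.24×10⁻⁸)² + (4.28×10⁻⁷)²] = 4.38×10⁻⁷ V = 438 nV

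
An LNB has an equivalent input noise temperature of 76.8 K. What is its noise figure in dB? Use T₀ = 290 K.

1.02 dB

F = 1 + T_e/T₀ = 1 + 76.8/290 = 1.26483
NF = 10 log₁₀(1.26483) = 1.02 dB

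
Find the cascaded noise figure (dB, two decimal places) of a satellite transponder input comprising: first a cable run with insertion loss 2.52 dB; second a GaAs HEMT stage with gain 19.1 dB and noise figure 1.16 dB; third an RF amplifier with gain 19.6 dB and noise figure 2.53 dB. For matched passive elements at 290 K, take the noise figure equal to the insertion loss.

3.71 dB

Convert to linear (a loss of L dB is a gain of −L dB): F_i = 10^(NF_i/10), G_i = 10^(G_i,dB/10)
  Stage 1: F_1 = 10^(2.52/10) = 1.786, G_1 = 10^(−2.52/10) = 0.5598
  Stage 2: F_2 = 10^(1.16/10) = 1.306, G_2 = 10^(19.1/10) = 81.28
  Stage 3: F_3 = 10^(2.53/10) = 1.791, G_3 = 10^(19.6/10) = 91.20
Friis cascade:
  F = 1.786 + (1.306 − 1)/0.5598 + (1.791 − 1)/45.50 = 2.351
NF = 10 log₁₀(2.351) = 3.71 dB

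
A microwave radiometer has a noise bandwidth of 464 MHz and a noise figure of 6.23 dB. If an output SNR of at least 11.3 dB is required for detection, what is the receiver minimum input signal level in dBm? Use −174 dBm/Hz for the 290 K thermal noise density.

−69.8 dBm

Sensitivity = −174 + 10 log₁₀(B) + NF + SNR_min
= −174 + 86.67 + 6.23 + 11.3
= −69.80 dBm → −69.8 dBm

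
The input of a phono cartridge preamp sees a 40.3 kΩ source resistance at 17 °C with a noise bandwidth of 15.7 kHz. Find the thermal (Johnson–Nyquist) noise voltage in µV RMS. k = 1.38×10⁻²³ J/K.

T = 17 °C + 273.15 = 290.15 K
V_n = √(4kTRB)
4kTRB = 4 × 1.38×10⁻²³ × 290.15 × 4.03×10⁴ × 1.57×10⁴ = 1.01×10⁻¹¹ V²
V_n = √(1.01×10⁻¹¹) = 3.18×10⁻⁶ V = 3.18 µV

3.18 µV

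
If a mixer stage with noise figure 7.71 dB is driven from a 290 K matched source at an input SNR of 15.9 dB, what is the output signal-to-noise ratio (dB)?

By definition F = SNR_in/SNR_out, so in dB: SNR_out = SNR_in − NF
SNR_out = 15.9 − 7.71 = 8.19 dB

8.19 dB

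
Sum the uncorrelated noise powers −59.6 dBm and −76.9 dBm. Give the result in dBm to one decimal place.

Convert to linear, add, convert back:
P₁ = 1.10×10⁻⁹ W, P₂ = 2.04×10⁻¹¹ W
P_tot = 1.12×10⁻⁹ W → 10 log₁₀(P_tot / 10⁻³) = −59.5 dBm

−59.5 dBm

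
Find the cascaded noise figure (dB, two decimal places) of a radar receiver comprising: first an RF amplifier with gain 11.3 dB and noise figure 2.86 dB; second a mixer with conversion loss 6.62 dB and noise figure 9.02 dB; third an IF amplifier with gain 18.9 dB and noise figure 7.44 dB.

6.02 dB

Convert to linear (a loss of L dB is a gain of −L dB): F_i = 10^(NF_i/10), G_i = 10^(G_i,dB/10)
  Stage 1: F_1 = 10^(2.86/10) = 1.932, G_1 = 10^(11.3/10) = 13.49
  Stage 2: F_2 = 10^(9.02/10) = 7.980, G_2 = 10^(−6.62/10) = 0.2178
  Stage 3: F_3 = 10^(7.44/10) = 5.546, G_3 = 10^(18.9/10) = 77.62
Friis cascade:
  F = 1.932 + (7.980 − 1)/13.49 + (5.546 − 1)/2.938 = 3.997
NF = 10 log₁₀(3.997) = 6.02 dB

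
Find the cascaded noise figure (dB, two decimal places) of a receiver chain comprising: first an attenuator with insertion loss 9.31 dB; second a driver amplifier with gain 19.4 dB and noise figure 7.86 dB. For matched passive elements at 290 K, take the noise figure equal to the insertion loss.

Convert to linear (a loss of L dB is a gain of −L dB): F_i = 10^(NF_i/10), G_i = 10^(G_i,dB/10)
  Stage 1: F_1 = 10^(9.31/10) = 8.531, G_1 = 10^(−9.31/10) = 0.1172
  Stage 2: F_2 = 10^(7.86/10) = 6.109, G_2 = 10^(19.4/10) = 87.10
Friis cascade:
  F = 8.531 + (6.109 − 1)/0.1172 = 52.12
NF = 10 log₁₀(52.12) = 17.17 dB

17.17 dB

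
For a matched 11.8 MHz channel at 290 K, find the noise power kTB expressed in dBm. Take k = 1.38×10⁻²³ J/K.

−103.3 dBm

P_n = kTB = 1.38×10⁻²³ × 290 × 1.18×10⁷ = 4.72×10⁻¹⁴ W
In dBm: 10 log₁₀(4.72×10⁻¹⁴ / 10⁻³) = −103.3 dBm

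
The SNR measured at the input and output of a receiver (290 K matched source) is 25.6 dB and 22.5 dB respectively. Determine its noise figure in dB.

3.1 dB

NF (dB) = SNR_in(dB) − SNR_out(dB) when the source is at T₀
NF = 25.6 − 22.5 = 3.1 dB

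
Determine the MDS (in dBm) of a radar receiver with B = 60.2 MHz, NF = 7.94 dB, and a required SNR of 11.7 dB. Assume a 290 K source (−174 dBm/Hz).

Sensitivity = −174 + 10 log₁₀(B) + NF + SNR_min
= −174 + 77.8 + 7.94 + 11.7
= −76.56 dBm → −76.6 dBm

−76.6 dBm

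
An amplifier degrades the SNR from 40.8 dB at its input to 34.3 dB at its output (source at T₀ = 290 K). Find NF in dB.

NF (dB) = SNR_in(dB) − SNR_out(dB) when the source is at T₀
NF = 40.8 − 34.3 = 6.5 dB

6.5 dB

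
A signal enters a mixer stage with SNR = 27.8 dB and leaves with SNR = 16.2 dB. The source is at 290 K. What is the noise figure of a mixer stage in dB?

11.6 dB

NF (dB) = SNR_in(dB) − SNR_out(dB) when the source is at T₀
NF = 27.8 − 16.2 = 11.6 dB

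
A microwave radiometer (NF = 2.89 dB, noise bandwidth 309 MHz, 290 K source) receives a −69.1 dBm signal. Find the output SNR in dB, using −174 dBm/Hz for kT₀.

Noise floor: N = −174 + 10 log₁₀(B) + NF
10 log₁₀(3.09×10⁸) = 84.9 dB
N = −174 + 84.9 + 2.89 = −86.21 dBm
SNR = P_sig − N = −69.1 − (−86.21) = 17.11 dB → 17.1 dB

17.1 dB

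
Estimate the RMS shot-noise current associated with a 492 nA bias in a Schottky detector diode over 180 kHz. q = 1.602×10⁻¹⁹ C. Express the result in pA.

I_n = √(2qI·B)
2qI·B = 2 × 1.602×10⁻¹⁹ × 4.92×10⁻⁷ × 1.80×10⁵ = 2.84×10⁻²⁰ A²
I_n = √(2.84×10⁻²⁰) = 1.68×10⁻¹⁰ A = 168 pA

168 pA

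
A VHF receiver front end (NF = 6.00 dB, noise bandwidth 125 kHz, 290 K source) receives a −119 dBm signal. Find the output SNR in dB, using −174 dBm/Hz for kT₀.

Noise floor: N = −174 + 10 log₁₀(B) + NF
10 log₁₀(1.25×10⁵) = 50.97 dB
N = −174 + 50.97 + 6.00 = −117.03 dBm
SNR = P_sig − N = −119 − (−117.03) = −1.97 dB → −2.0 dB

−2.0 dB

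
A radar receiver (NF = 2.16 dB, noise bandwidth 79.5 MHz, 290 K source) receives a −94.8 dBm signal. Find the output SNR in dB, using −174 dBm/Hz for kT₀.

Noise floor: N = −174 + 10 log₁₀(B) + NF
10 log₁₀(7.95×10⁷) = 79 dB
N = −174 + 79 + 2.16 = −92.84 dBm
SNR = P_sig − N = −94.8 − (−92.84) = −1.96 dB → −2.0 dB

−2.0 dB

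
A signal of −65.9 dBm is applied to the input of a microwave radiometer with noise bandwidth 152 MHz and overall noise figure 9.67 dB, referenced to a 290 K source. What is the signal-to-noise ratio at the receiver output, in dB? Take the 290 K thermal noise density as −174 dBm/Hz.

16.6 dB

Noise floor: N = −174 + 10 log₁₀(B) + NF
10 log₁₀(1.52×10⁸) = 81.82 dB
N = −174 + 81.82 + 9.67 = −82.51 dBm
SNR = P_sig − N = −65.9 − (−82.51) = 16.61 dB → 16.6 dB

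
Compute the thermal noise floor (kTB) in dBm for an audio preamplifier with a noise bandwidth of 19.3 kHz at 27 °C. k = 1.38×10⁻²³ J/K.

T = 27 °C + 273.15 = 300.15 K
P_n = kTB = 1.38×10⁻²³ × 300.15 × 1.93×10⁴ = 7.99×10⁻¹⁷ W
In dBm: 10 log₁₀(7.99×10⁻¹⁷ / 10⁻³) = −131.0 dBm

−131.0 dBm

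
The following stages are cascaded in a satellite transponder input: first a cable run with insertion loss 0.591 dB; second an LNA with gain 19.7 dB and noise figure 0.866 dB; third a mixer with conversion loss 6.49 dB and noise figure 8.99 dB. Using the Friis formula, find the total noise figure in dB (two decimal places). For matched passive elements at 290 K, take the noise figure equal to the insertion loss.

Convert to linear (a loss of L dB is a gain of −L dB): F_i = 10^(NF_i/10), G_i = 10^(G_i,dB/10)
  Stage 1: F_1 = 10^(0.591/10) = 1.146, G_1 = 10^(−0.591/10) = 0.8728
  Stage 2: F_2 = 10^(0.866/10) = 1.221, G_2 = 10^(19.7/10) = 93.33
  Stage 3: F_3 = 10^(8.99/10) = 7.925, G_3 = 10^(−6.49/10) = 0.2244
Friis cascade:
  F = 1.146 + (1.221 − 1)/0.8728 + (7.925 − 1)/81.45 = 1.484
NF = 10 log₁₀(1.484) = 1.71 dB

1.71 dB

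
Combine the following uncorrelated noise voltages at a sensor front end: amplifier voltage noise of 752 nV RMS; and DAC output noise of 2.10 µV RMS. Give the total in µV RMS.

Uncorrelated sources add in power (mean-square): V_tot = √(ΣV_i²)
V_tot = √[(7.52×10⁻⁷)² + (2.10×10⁻⁶)²] = 2.23×10⁻⁶ V = 2.23 µV

2.23 µV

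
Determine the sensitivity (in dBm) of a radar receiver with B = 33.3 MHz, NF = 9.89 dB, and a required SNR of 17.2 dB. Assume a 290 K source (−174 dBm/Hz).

Sensitivity = −174 + 10 log₁₀(B) + NF + SNR_min
= −174 + 75.22 + 9.89 + 17.2
= −71.69 dBm → −71.7 dBm

−71.7 dBm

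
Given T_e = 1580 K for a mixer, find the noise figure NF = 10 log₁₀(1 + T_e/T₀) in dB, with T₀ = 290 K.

8.09 dB

F = 1 + T_e/T₀ = 1 + 1580/290 = 6.44828
NF = 10 log₁₀(6.44828) = 8.09 dB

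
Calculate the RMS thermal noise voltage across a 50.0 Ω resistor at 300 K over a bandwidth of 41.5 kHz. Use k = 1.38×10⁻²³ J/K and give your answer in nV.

V_n = √(4kTRB)
4kTRB = 4 × 1.38×10⁻²³ × 300 × 5.00×10¹ × 4.15×10⁴ = 3.44×10⁻¹⁴ V²
V_n = √(3.44×10⁻¹⁴) = 1.85×10⁻⁷ V = 185 nV

185 nV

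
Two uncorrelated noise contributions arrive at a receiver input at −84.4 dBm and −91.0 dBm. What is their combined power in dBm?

Convert to linear, add, convert back:
P₁ = 3.63×10⁻¹² W, P₂ = 7.94×10⁻¹³ W
P_tot = 4.43×10⁻¹² W → 10 log₁₀(P_tot / 10⁻³) = −83.5 dBm

−83.5 dBm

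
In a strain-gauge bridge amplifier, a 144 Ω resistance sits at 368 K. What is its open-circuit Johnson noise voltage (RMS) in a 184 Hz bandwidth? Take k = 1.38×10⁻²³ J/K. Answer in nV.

V_n = √(4kTRB)
4kTRB = 4 × 1.38×10⁻²³ × 368 × 1.44×10² × 1.84×10² = 5.38×10⁻¹⁶ V²
V_n = √(5.38×10⁻¹⁶) = 2.32×10⁻⁸ V = 23.2 nV

23.2 nV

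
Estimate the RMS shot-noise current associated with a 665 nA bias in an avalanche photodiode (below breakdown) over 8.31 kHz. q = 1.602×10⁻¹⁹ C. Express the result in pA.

42.1 pA

I_n = √(2qI·B)
2qI·B = 2 × 1.602×10⁻¹⁹ × 6.65×10⁻⁷ × 8.31×10³ = 1.77×10⁻²¹ A²
I_n = √(1.77×10⁻²¹) = 4.21×10⁻¹¹ A = 42.1 pA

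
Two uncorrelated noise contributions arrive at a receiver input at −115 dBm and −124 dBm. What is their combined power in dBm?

−114.5 dBm

Convert to linear, add, convert back:
P₁ = 3.16×10⁻¹⁵ W, P₂ = 3.98×10⁻¹⁶ W
P_tot = 3.56×10⁻¹⁵ W → 10 log₁₀(P_tot / 10⁻³) = −114.5 dBm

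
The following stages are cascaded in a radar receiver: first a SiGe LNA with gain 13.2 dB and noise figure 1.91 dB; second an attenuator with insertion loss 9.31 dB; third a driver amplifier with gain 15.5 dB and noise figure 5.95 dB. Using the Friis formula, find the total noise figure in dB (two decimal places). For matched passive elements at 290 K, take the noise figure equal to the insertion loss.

Convert to linear (a loss of L dB is a gain of −L dB): F_i = 10^(NF_i/10), G_i = 10^(G_i,dB/10)
  Stage 1: F_1 = 10^(1.91/10) = 1.552, G_1 = 10^(13.2/10) = 20.89
  Stage 2: F_2 = 10^(9.31/10) = 8.531, G_2 = 10^(−9.31/10) = 0.1172
  Stage 3: F_3 = 10^(5.95/10) = 3.936, G_3 = 10^(15.5/10) = 35.48
Friis cascade:
  F = 1.552 + (8.531 − 1)/20.89 + (3.936 − 1)/2.449 = 3.111
NF = 10 log₁₀(3.111) = 4.93 dB

4.93 dB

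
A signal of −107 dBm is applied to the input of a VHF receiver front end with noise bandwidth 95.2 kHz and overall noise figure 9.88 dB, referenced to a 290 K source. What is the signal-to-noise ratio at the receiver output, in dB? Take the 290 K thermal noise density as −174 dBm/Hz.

Noise floor: N = −174 + 10 log₁₀(B) + NF
10 log₁₀(9.52×10⁴) = 49.79 dB
N = −174 + 49.79 + 9.88 = −114.33 dBm
SNR = P_sig − N = −107 − (−114.33) = 7.33 dB → 7.3 dB

7.3 dB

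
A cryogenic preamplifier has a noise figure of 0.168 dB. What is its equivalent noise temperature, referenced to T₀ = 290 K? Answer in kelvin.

11.4 K

F = 10^(0.168/10) = 1.03944
T_e = (F − 1)·T₀ = (1.03944 − 1) × 290 = 11.4 K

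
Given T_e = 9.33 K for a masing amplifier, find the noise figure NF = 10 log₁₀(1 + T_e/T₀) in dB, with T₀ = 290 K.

F = 1 + T_e/T₀ = 1 + 9.33/290 = 1.03217
NF = 10 log₁₀(1.03217) = 0.138 dB

0.138 dB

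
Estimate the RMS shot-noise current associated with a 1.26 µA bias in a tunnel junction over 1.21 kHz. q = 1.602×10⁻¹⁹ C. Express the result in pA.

22.1 pA

I_n = √(2qI·B)
2qI·B = 2 × 1.602×10⁻¹⁹ × 1.26×10⁻⁶ × 1.21×10³ = 4.88×10⁻²² A²
I_n = √(4.88×10⁻²²) = 2.21×10⁻¹¹ A = 22.1 pA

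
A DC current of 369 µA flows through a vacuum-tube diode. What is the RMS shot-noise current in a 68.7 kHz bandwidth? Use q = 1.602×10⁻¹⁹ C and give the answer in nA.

I_n = √(2qI·B)
2qI·B = 2 × 1.602×10⁻¹⁹ × 3.69×10⁻⁴ × 6.87×10⁴ = 8.12×10⁻¹⁸ A²
I_n = √(8.12×10⁻¹⁸) = 2.85×10⁻⁹ A = 2.85 nA

2.85 nA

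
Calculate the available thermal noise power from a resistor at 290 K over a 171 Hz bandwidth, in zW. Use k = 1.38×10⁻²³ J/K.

684 zW

P_n = kTB = 1.38×10⁻²³ × 290 × 1.71×10² = 6.84×10⁻¹⁹ W = 684 zW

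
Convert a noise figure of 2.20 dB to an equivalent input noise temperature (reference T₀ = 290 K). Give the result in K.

F = 10^(2.20/10) = 1.65959
T_e = (F − 1)·T₀ = (1.65959 − 1) × 290 = 191 K

191 K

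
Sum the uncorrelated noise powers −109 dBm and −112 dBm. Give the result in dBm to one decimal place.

−107.2 dBm

Convert to linear, add, convert back:
P₁ = 1.26×10⁻¹⁴ W, P₂ = 6.31×10⁻¹⁵ W
P_tot = 1.89×10⁻¹⁴ W → 10 log₁₀(P_tot / 10⁻³) = −107.2 dBm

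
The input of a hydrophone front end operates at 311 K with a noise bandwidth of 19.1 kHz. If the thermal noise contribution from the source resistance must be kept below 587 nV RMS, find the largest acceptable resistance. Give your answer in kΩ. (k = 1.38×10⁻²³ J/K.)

1.05 kΩ

Johnson–Nyquist: V_n = √(4kTRB) ⇒ R = V_n² / (4kTB)
4kTB = 4 × 1.38×10⁻²³ × 311 × 1.91×10⁴ = 3.28×10⁻¹⁶
R = (5.87×10⁻⁷)² / 3.28×10⁻¹⁶ = 1.05×10³ Ω = 1.05 kΩ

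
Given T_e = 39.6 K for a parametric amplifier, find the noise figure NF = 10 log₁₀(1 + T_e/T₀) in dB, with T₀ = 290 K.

F = 1 + T_e/T₀ = 1 + 39.6/290 = 1.13655
NF = 10 log₁₀(1.13655) = 0.556 dB

0.556 dB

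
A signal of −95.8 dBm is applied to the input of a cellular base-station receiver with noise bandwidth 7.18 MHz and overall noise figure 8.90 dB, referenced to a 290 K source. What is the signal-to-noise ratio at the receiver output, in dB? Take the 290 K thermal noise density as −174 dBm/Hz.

Noise floor: N = −174 + 10 log₁₀(B) + NF
10 log₁₀(7.18×10⁶) = 68.56 dB
N = −174 + 68.56 + 8.90 = −96.54 dBm
SNR = P_sig − N = −95.8 − (−96.54) = 0.74 dB → 0.7 dB

0.7 dB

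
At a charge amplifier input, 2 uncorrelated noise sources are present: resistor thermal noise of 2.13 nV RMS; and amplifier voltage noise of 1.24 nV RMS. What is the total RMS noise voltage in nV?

2.46 nV

Uncorrelated sources add in power (mean-square): V_tot = √(ΣV_i²)
V_tot = √[(2.13×10⁻⁹)² + (1.24×10⁻⁹)²] = 2.46×10⁻⁹ V = 2.46 nV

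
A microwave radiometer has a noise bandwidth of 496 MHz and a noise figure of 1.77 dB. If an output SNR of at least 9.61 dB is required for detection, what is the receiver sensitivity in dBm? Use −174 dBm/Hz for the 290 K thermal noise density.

Sensitivity = −174 + 10 log₁₀(B) + NF + SNR_min
= −174 + 86.95 + 1.77 + 9.61
= −75.67 dBm → −75.7 dBm

−75.7 dBm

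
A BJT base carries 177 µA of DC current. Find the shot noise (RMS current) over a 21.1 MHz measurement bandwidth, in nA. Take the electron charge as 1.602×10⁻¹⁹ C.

I_n = √(2qI·B)
2qI·B = 2 × 1.602×10⁻¹⁹ × 1.77×10⁻⁴ × 2.11×10⁷ = 1.20×10⁻¹⁵ A²
I_n = √(1.20×10⁻¹⁵) = 3.46×10⁻⁸ A = 34.6 nA

34.6 nA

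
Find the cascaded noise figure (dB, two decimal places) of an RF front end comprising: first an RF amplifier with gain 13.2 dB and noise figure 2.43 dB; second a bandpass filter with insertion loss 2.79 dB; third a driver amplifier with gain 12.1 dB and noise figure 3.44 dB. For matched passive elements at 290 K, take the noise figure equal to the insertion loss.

2.79 dB

Convert to linear (a loss of L dB is a gain of −L dB): F_i = 10^(NF_i/10), G_i = 10^(G_i,dB/10)
  Stage 1: F_1 = 10^(2.43/10) = 1.750, G_1 = 10^(13.2/10) = 20.89
  Stage 2: F_2 = 10^(2.79/10) = 1.901, G_2 = 10^(−2.79/10) = 0.5260
  Stage 3: F_3 = 10^(3.44/10) = 2.208, G_3 = 10^(12.1/10) = 16.22
Friis cascade:
  F = 1.750 + (1.901 − 1)/20.89 + (2.208 − 1)/10.99 = 1.903
NF = 10 log₁₀(1.903) = 2.79 dB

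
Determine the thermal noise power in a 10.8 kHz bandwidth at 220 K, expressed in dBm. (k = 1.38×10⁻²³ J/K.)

−134.8 dBm

P_n = kTB = 1.38×10⁻²³ × 220 × 1.08×10⁴ = 3.28×10⁻¹⁷ W
In dBm: 10 log₁₀(3.28×10⁻¹⁷ / 10⁻³) = −134.8 dBm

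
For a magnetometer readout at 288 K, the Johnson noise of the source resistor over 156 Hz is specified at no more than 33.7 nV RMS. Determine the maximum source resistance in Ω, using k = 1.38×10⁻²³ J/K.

458 Ω

Johnson–Nyquist: V_n = √(4kTRB) ⇒ R = V_n² / (4kTB)
4kTB = 4 × 1.38×10⁻²³ × 288 × 1.56×10² = 2.48×10⁻¹⁸
R = (3.37×10⁻⁸)² / 2.48×10⁻¹⁸ = 4.58×10² Ω = 458 Ω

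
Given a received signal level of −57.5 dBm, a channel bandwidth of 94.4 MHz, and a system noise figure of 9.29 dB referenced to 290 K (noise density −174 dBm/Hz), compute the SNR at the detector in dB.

Noise floor: N = −174 + 10 log₁₀(B) + NF
10 log₁₀(9.44×10⁷) = 79.75 dB
N = −174 + 79.75 + 9.29 = −84.96 dBm
SNR = P_sig − N = −57.5 − (−84.96) = 27.46 dB → 27.5 dB

27.5 dB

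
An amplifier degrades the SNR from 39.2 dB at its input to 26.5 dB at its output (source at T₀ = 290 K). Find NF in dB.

NF (dB) = SNR_in(dB) − SNR_out(dB) when the source is at T₀
NF = 39.2 − 26.5 = 12.7 dB

12.7 dB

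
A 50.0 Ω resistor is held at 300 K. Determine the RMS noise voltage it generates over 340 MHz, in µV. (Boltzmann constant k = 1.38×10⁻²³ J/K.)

16.8 µV

V_n = √(4kTRB)
4kTRB = 4 × 1.38×10⁻²³ × 300 × 5.00×10¹ × 3.40×10⁸ = 2.82×10⁻¹⁰ V²
V_n = √(2.82×10⁻¹⁰) = 1.68×10⁻⁵ V = 16.8 µV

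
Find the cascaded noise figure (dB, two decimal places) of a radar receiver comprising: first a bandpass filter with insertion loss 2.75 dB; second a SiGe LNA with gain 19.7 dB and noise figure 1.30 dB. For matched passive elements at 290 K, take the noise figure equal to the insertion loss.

4.05 dB

Convert to linear (a loss of L dB is a gain of −L dB): F_i = 10^(NF_i/10), G_i = 10^(G_i,dB/10)
  Stage 1: F_1 = 10^(2.75/10) = 1.884, G_1 = 10^(−2.75/10) = 0.5309
  Stage 2: F_2 = 10^(1.30/10) = 1.349, G_2 = 10^(19.7/10) = 93.33
Friis cascade:
  F = 1.884 + (1.349 − 1)/0.5309 = 2.541
NF = 10 log₁₀(2.541) = 4.05 dB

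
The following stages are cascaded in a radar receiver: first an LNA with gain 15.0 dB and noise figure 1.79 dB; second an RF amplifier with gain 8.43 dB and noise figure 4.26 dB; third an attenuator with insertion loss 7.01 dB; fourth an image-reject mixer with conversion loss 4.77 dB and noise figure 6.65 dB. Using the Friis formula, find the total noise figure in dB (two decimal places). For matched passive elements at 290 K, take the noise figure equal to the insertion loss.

Convert to linear (a loss of L dB is a gain of −L dB): F_i = 10^(NF_i/10), G_i = 10^(G_i,dB/10)
  Stage 1: F_1 = 10^(1.79/10) = 1.510, G_1 = 10^(15.0/10) = 31.62
  Stage 2: F_2 = 10^(4.26/10) = 2.667, G_2 = 10^(8.43/10) = 6.966
  Stage 3: F_3 = 10^(7.01/10) = 5.023, G_3 = 10^(−7.01/10) = 0.1991
  Stage 4: F_4 = 10^(6.65/10) = 4.624, G_4 = 10^(−4.77/10) = 0.3334
Friis cascade:
  F = 1.510 + (2.667 − 1)/31.62 + (5.023 − 1)/220.3 + (4.624 − 1)/43.85 = 1.664
NF = 10 log₁₀(1.664) = 2.21 dB

2.21 dB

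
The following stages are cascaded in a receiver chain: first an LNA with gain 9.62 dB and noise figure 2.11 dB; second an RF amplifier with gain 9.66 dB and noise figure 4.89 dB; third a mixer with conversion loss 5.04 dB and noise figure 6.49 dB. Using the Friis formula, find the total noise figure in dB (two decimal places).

Convert to linear (a loss of L dB is a gain of −L dB): F_i = 10^(NF_i/10), G_i = 10^(G_i,dB/10)
  Stage 1: F_1 = 10^(2.11/10) = 1.626, G_1 = 10^(9.62/10) = 9.162
  Stage 2: F_2 = 10^(4.89/10) = 3.083, G_2 = 10^(9.66/10) = 9.247
  Stage 3: F_3 = 10^(6.49/10) = 4.457, G_3 = 10^(−5.04/10) = 0.3133
Friis cascade:
  F = 1.626 + (3.083 − 1)/9.162 + (4.457 − 1)/84.72 = 1.894
NF = 10 log₁₀(1.894) = 2.77 dB

2.77 dB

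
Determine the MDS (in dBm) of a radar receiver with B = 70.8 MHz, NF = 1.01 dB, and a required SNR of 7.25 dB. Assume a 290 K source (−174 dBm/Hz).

Sensitivity = −174 + 10 log₁₀(B) + NF + SNR_min
= −174 + 78.5 + 1.01 + 7.25
= −87.24 dBm → −87.2 dBm

−87.2 dBm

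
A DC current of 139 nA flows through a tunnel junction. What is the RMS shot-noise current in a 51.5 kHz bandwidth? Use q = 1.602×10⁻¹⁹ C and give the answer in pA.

47.9 pA

I_n = √(2qI·B)
2qI·B = 2 × 1.602×10⁻¹⁹ × 1.39×10⁻⁷ × 5.15×10⁴ = 2.29×10⁻²¹ A²
I_n = √(2.29×10⁻²¹) = 4.79×10⁻¹¹ A = 47.9 pA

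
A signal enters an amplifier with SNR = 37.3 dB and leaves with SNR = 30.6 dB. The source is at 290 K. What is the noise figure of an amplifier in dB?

6.7 dB

NF (dB) = SNR_in(dB) − SNR_out(dB) when the source is at T₀
NF = 37.3 − 30.6 = 6.7 dB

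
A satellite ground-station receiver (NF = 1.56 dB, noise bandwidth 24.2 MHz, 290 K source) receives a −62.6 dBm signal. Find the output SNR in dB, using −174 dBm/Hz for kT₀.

36.0 dB

Noise floor: N = −174 + 10 log₁₀(B) + NF
10 log₁₀(2.42×10⁷) = 73.84 dB
N = −174 + 73.84 + 1.56 = −98.60 dBm
SNR = P_sig − N = −62.6 − (−98.60) = 36.00 dB → 36.0 dB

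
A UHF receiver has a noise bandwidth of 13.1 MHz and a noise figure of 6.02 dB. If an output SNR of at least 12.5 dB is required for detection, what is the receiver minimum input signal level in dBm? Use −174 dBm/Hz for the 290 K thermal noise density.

Sensitivity = −174 + 10 log₁₀(B) + NF + SNR_min
= −174 + 71.17 + 6.02 + 12.5
= −84.31 dBm → −84.3 dBm

−84.3 dBm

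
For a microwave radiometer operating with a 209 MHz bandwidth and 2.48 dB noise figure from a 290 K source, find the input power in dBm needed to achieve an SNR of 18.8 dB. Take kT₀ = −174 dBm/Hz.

−69.5 dBm

Sensitivity = −174 + 10 log₁₀(B) + NF + SNR_min
= −174 + 83.2 + 2.48 + 18.8
= −69.52 dBm → −69.5 dBm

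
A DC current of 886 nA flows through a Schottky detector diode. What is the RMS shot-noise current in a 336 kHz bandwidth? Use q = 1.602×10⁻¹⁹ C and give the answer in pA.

309 pA

I_n = √(2qI·B)
2qI·B = 2 × 1.602×10⁻¹⁹ × 8.86×10⁻⁷ × 3.36×10⁵ = 9.54×10⁻²⁰ A²
I_n = √(9.54×10⁻²⁰) = 3.09×10⁻¹⁰ A = 309 pA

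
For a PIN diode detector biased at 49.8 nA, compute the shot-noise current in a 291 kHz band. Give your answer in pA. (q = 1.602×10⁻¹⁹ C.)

68.1 pA

I_n = √(2qI·B)
2qI·B = 2 × 1.602×10⁻¹⁹ × 4.98×10⁻⁸ × 2.91×10⁵ = 4.64×10⁻²¹ A²
I_n = √(4.64×10⁻²¹) = 6.81×10⁻¹¹ A = 68.1 pA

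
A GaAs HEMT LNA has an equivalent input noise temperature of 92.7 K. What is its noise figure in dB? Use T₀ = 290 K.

1.20 dB

F = 1 + T_e/T₀ = 1 + 92.7/290 = 1.31966
NF = 10 log₁₀(1.31966) = 1.20 dB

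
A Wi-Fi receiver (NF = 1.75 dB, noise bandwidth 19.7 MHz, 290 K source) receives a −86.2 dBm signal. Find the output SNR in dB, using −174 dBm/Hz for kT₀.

13.1 dB

Noise floor: N = −174 + 10 log₁₀(B) + NF
10 log₁₀(1.97×10⁷) = 72.94 dB
N = −174 + 72.94 + 1.75 = −99.31 dBm
SNR = P_sig − N = −86.2 − (−99.31) = 13.11 dB → 13.1 dB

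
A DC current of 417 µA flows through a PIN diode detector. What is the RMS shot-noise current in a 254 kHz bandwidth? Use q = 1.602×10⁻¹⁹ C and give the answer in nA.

5.83 nA

I_n = √(2qI·B)
2qI·B = 2 × 1.602×10⁻¹⁹ × 4.17×10⁻⁴ × 2.54×10⁵ = 3.39×10⁻¹⁷ A²
I_n = √(3.39×10⁻¹⁷) = 5.83×10⁻⁹ A = 5.83 nA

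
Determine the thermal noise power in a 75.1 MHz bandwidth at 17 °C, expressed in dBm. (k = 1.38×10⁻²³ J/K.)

T = 17 °C + 273.15 = 290.15 K
P_n = kTB = 1.38×10⁻²³ × 290.15 × 7.51×10⁷ = 3.01×10⁻¹³ W
In dBm: 10 log₁₀(3.01×10⁻¹³ / 10⁻³) = −95.2 dBm

−95.2 dBm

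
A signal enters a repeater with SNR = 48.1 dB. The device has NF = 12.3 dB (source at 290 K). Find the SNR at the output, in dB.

35.8 dB

By definition F = SNR_in/SNR_out, so in dB: SNR_out = SNR_in − NF
SNR_out = 48.1 − 12.3 = 35.8 dB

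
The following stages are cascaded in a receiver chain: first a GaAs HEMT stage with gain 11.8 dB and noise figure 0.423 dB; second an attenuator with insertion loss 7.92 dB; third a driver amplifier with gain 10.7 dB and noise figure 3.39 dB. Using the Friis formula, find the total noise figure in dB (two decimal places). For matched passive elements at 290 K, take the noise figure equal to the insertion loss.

Convert to linear (a loss of L dB is a gain of −L dB): F_i = 10^(NF_i/10), G_i = 10^(G_i,dB/10)
  Stage 1: F_1 = 10^(0.423/10) = 1.102, G_1 = 10^(11.8/10) = 15.14
  Stage 2: F_2 = 10^(7.92/10) = 6.194, G_2 = 10^(−7.92/10) = 0.1614
  Stage 3: F_3 = 10^(3.39/10) = 2.183, G_3 = 10^(10.7/10) = 11.75
Friis cascade:
  F = 1.102 + (6.194 − 1)/15.14 + (2.183 − 1)/2.443 = 1.930
NF = 10 log₁₀(1.930) = 2.85 dB

2.85 dB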